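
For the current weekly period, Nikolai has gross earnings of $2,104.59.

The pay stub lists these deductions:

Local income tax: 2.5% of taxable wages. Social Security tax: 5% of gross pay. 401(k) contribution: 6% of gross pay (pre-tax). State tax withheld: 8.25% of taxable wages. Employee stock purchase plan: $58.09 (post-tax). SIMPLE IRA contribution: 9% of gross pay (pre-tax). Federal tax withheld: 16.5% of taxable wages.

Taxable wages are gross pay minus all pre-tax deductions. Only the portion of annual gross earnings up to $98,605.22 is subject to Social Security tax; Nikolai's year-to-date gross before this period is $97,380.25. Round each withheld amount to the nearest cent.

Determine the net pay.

$1,182.09

SIMPLE IRA contribution: $2,104.59 × 0.09 = $189.41
401(k) contribution: $2,104.59 × 0.06 = $126.28
Pre-tax total = $189.41 + $126.28 = $315.69
Taxable wages = $2,104.59 − $315.69 = $1,788.90
Federal tax withheld: $1,788.90 × 0.165 = $295.17
Local income tax: $1,788.90 × 0.025 = $44.72
State tax withheld: $1,788.90 × 0.0825 = $147.58
Social Security tax: only $98,605.22 − $97,380.25 = $1,224.97 of this check is subject → $1,224.97 × 0.05 = $61.25
Employee stock purchase plan: $58.09
Total deductions = $189.41 + $126.28 + $295.17 + $44.72 + $147.58 + $61.25 + $58.09 = $922.50
Net pay = $2,104.59 − $922.50 = $1,182.09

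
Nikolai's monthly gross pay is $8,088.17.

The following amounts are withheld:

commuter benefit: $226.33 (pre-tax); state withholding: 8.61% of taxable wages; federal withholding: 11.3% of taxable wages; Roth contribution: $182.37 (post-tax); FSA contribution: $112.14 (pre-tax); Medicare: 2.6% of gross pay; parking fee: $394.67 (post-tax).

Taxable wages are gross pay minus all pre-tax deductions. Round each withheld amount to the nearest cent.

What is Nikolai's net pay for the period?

FSA contribution: $112.14
Commuter benefit: $226.33
Pre-tax total = $112.14 + $226.33 = $338.47
Taxable wages = $8,088.17 − $338.47 = $7,749.70
Federal withholding: $7,749.70 × 0.113 = $875.72
State withholding: $7,749.70 × 0.0861 = $667.25
Medicare: $8,088.17 × 0.026 = $210.29
Roth contribution: $182.37
Parking fee: $394.67
Total deductions = $112.14 + $226.33 + $875.72 + $667.25 + $210.29 + $182.37 + $394.67 = $2,668.77
Net pay = $8,088.17 − $2,668.77 = $5,419.40

$5,419.40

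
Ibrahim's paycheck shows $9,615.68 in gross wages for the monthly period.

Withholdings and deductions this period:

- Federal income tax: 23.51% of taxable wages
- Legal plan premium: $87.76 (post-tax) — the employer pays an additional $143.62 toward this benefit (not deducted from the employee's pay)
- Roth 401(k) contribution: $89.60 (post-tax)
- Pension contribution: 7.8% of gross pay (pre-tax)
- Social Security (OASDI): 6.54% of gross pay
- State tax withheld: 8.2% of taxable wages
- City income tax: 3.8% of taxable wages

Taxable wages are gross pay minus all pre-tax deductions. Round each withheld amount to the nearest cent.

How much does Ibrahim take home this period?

$4,911.23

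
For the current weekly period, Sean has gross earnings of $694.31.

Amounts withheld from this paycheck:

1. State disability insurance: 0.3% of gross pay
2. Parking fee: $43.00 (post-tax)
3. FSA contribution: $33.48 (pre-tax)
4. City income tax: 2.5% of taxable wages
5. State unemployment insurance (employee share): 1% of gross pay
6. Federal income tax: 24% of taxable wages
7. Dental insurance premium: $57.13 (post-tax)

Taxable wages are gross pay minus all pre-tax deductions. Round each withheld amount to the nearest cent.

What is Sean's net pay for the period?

$376.56

FSA contribution: $33.48
Taxable wages = $694.31 − $33.48 = $660.83
Federal income tax: $660.83 × 0.24 = $158.60
City income tax: $660.83 × 0.025 = $16.52
State disability insurance: $694.31 × 0.003 = $2.08
State unemployment insurance (employee share): $694.31 × 0.01 = $6.94
Parking fee: $43.00
Dental insurance premium: $57.13
Total deductions = $33.48 + $158.60 + $16.52 + $2.08 + $6.94 + $43.00 + $57.13 = $317.75
Net pay = $694.31 − $317.75 = $376.56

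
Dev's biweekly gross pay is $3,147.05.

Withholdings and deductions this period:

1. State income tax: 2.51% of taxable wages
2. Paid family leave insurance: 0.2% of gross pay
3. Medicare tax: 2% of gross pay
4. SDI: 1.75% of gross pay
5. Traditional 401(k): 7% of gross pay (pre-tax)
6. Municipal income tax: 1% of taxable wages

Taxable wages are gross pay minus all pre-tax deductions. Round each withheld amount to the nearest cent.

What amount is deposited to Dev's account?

$2,699.73

Traditional 401(k): $3,147.05 × 0.07 = $220.29
Taxable wages = $3,147.05 − $220.29 = $2,926.76
Municipal income tax: $2,926.76 × 0.01 = $29.27
State income tax: $2,926.76 × 0.0251 = $73.46
Medicare tax: $3,147.05 × 0.02 = $62.94
Paid family leave insurance: $3,147.05 × 0.002 = $6.29
SDI: $3,147.05 × 0.0175 = $55.07
Total deductions = $220.29 + $29.27 + $73.46 + $62.94 + $6.29 + $55.07 = $447.32
Net pay = $3,147.05 − $447.32 = $2,699.73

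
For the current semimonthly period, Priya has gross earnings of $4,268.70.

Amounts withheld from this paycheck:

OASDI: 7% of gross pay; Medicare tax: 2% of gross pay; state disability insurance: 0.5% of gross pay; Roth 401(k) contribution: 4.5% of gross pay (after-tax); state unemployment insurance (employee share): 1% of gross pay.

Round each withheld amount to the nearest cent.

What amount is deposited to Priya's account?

$3,628.40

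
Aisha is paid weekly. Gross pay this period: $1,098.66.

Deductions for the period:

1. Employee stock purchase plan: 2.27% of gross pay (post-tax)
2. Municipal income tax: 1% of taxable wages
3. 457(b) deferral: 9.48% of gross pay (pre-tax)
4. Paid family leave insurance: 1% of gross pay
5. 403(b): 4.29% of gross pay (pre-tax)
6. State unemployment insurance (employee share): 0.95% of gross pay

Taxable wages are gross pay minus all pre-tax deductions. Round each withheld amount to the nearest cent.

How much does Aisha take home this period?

$891.54

457(b) deferral: $1,098.66 × 0.0948 = $104.15
403(b): $1,098.66 × 0.0429 = $47.13
Pre-tax total = $104.15 + $47.13 = $151.28
Taxable wages = $1,098.66 − $151.28 = $947.38
Municipal income tax: $947.38 × 0.01 = $9.47
State unemployment insurance (employee share): $1,098.66 × 0.0095 = $10.44
Paid family leave insurance: $1,098.66 × 0.01 = $10.99
Employee stock purchase plan: $1,098.66 × 0.0227 = $24.94
Total deductions = $104.15 + $47.13 + $9.47 + $10.44 + $10.99 + $24.94 = $207.12
Net pay = $1,098.66 − $207.12 = $891.54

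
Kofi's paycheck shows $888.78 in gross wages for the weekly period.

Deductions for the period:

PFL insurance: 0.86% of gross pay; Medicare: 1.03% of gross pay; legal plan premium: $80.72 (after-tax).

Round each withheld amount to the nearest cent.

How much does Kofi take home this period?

$791.27

PFL insurance: $888.78 × 0.0086 = $7.64
Medicare: $888.78 × 0.0103 = $9.15
Legal plan premium: $80.72
Total deductions = $7.64 + $9.15 + $80.72 = $97.51
Net pay = $888.78 − $97.51 = $791.27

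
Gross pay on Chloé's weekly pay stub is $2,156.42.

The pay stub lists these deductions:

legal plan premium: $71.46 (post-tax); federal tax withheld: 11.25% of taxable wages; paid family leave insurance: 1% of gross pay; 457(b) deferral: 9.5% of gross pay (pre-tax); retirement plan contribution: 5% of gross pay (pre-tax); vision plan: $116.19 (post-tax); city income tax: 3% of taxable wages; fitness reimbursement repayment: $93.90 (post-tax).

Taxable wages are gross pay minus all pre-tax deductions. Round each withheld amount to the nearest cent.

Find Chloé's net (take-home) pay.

$1,277.90

Retirement plan contribution: $2,156.42 × 0.05 = $107.82
457(b) deferral: $2,156.42 × 0.095 = $204.86
Pre-tax total = $107.82 + $204.86 = $312.68
Taxable wages = $2,156.42 − $312.68 = $1,843.74
City income tax: $1,843.74 × 0.03 = $55.31
Federal tax withheld: $1,843.74 × 0.1125 = $207.42
Paid family leave insurance: $2,156.42 × 0.01 = $21.56
Fitness reimbursement repayment: $93.90
Legal plan premium: $71.46
Vision plan: $116.19
Total deductions = $107.82 + $204.86 + $55.31 + $207.42 + $21.56 + $93.90 + $71.46 + $116.19 = $878.52
Net pay = $2,156.42 − $878.52 = $1,277.90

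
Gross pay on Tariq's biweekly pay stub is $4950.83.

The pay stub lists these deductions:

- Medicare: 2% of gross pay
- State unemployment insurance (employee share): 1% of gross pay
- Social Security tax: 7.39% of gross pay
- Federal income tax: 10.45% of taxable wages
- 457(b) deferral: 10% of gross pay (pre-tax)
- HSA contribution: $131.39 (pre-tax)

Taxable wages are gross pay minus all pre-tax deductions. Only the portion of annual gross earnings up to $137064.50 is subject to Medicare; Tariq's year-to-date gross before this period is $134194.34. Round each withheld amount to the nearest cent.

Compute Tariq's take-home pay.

$3399.68

457(b) deferral: $4950.83 × 0.1 = $495.08
HSA contribution: $131.39
Pre-tax total = $495.08 + $131.39 = $626.47
Taxable wages = $4950.83 − $626.47 = $4324.36
Federal income tax: $4324.36 × 0.1045 = $451.90
State unemployment insurance (employee share): $4950.83 × 0.01 = $49.51
Social Security tax: $4950.83 × 0.0739 = $365.87
Medicare: only $137064.50 − $134194.34 = $2870.16 of this check is subject → $2870.16 × 0.02 = $57.40
Total deductions = $495.08 + $131.39 + $451.90 + $49.51 + $365.87 + $57.40 = $1551.15
Net pay = $4950.83 − $1551.15 = $3399.68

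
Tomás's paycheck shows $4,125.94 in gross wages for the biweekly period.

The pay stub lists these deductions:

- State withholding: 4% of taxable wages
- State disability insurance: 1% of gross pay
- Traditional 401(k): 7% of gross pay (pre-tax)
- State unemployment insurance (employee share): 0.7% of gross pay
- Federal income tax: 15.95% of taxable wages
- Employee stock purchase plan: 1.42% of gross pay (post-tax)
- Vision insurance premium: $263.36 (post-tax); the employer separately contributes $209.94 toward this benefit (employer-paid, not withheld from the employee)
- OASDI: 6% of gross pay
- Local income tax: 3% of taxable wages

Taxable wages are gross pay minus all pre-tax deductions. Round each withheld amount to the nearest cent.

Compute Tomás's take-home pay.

Traditional 401(k): $4,125.94 × 0.07 = $288.82
Taxable wages = $4,125.94 − $288.82 = $3,837.12
State withholding: $3,837.12 × 0.04 = $153.48
Local income tax: $3,837.12 × 0.03 = $115.11
Federal income tax: $3,837.12 × 0.1595 = $612.02
State disability insurance: $4,125.94 × 0.01 = $41.26
State unemployment insurance (employee share): $4,125.94 × 0.007 = $28.88
OASDI: $4,125.94 × 0.06 = $247.56
Vision insurance premium: $263.36
Employee stock purchase plan: $4,125.94 × 0.0142 = $58.59
(Employer's $209.94 toward vision insurance premium is not withheld from the employee.)
Total deductions = $288.82 + $153.48 + $115.11 + $612.02 + $41.26 + $28.88 + $247.56 + $263.36 + $58.59 = $1,809.08
Net pay = $4,125.94 − $1,809.08 = $2,316.86

$2,316.86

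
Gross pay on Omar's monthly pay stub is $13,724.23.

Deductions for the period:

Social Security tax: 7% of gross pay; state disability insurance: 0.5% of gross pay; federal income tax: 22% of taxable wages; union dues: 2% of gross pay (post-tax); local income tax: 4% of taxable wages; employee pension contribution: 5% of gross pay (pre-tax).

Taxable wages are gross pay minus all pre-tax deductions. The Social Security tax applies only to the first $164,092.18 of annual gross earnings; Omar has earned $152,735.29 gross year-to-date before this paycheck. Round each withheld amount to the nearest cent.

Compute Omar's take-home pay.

$8,510.06

Employee pension contribution: $13,724.23 × 0.05 = $686.21
Taxable wages = $13,724.23 − $686.21 = $13,038.02
Federal income tax: $13,038.02 × 0.22 = $2,868.36
Local income tax: $13,038.02 × 0.04 = $521.52
Social Security tax: only $164,092.18 − $152,735.29 = $11,356.89 of this check is subject → $11,356.89 × 0.07 = $794.98
State disability insurance: $13,724.23 × 0.005 = $68.62
Union dues: $13,724.23 × 0.02 = $274.48
Total deductions = $686.21 + $2,868.36 + $521.52 + $794.98 + $68.62 + $274.48 = $5,214.17
Net pay = $13,724.23 − $5,214.17 = $8,510.06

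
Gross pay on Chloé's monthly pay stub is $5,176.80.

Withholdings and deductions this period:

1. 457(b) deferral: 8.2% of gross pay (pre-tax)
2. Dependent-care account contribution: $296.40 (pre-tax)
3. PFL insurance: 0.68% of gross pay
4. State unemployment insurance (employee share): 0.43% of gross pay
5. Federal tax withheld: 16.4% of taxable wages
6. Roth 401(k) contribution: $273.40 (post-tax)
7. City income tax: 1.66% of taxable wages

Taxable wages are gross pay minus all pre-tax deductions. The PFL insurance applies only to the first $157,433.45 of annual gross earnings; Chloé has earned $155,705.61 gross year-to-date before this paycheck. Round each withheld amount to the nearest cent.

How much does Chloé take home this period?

$3,343.75

Dependent-care account contribution: $296.40
457(b) deferral: $5,176.80 × 0.082 = $424.50
Pre-tax total = $296.40 + $424.50 = $720.90
Taxable wages = $5,176.80 − $720.90 = $4,455.90
Federal tax withheld: $4,455.90 × 0.164 = $730.77
City income tax: $4,455.90 × 0.0166 = $73.97
PFL insurance: only $157,433.45 − $155,705.61 = $1,727.84 of this check is subject → $1,727.84 × 0.0068 = $11.75
State unemployment insurance (employee share): $5,176.80 × 0.0043 = $22.26
Roth 401(k) contribution: $273.40
Total deductions = $296.40 + $424.50 + $730.77 + $73.97 + $11.75 + $22.26 + $273.40 = $1,833.05
Net pay = $5,176.80 − $1,833.05 = $3,343.75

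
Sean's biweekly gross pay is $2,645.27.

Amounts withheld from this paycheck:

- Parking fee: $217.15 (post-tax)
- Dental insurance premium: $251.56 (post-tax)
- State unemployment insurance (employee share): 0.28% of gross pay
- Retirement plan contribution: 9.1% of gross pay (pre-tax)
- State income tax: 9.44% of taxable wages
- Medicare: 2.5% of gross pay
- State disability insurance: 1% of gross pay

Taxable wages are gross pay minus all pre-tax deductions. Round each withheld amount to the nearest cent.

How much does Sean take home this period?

$1,608.86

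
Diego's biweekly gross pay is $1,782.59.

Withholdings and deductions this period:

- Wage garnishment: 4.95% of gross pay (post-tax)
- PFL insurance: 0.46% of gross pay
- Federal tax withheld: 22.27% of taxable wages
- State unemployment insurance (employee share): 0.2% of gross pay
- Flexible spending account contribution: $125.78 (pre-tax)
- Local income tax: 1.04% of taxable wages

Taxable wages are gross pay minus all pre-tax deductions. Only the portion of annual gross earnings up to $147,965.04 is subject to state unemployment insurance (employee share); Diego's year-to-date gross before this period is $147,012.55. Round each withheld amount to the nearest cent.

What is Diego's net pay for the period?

$1,172.27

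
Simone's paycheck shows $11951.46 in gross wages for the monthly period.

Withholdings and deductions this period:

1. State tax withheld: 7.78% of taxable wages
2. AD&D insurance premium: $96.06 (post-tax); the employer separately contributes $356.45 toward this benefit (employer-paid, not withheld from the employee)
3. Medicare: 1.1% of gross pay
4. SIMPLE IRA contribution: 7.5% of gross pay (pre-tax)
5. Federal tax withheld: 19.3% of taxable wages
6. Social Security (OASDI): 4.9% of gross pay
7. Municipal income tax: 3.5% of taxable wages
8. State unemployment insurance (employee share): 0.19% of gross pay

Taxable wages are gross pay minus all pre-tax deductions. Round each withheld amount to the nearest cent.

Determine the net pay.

$6838.59

SIMPLE IRA contribution: $11951.46 × 0.075 = $896.36
Taxable wages = $11951.46 − $896.36 = $11055.10
State tax withheld: $11055.10 × 0.0778 = $860.09
Federal tax withheld: $11055.10 × 0.193 = $2133.63
Municipal income tax: $11055.10 × 0.035 = $386.93
Social Security (OASDI): $11951.46 × 0.049 = $585.62
Medicare: $11951.46 × 0.011 = $131.47
State unemployment insurance (employee share): $11951.46 × 0.0019 = $22.71
AD&D insurance premium: $96.06
(Employer's $356.45 toward AD&D insurance premium is not withheld from the employee.)
Total deductions = $896.36 + $860.09 + $2133.63 + $386.93 + $585.62 + $131.47 + $22.71 + $96.06 = $5112.87
Net pay = $11951.46 − $5112.87 = $6838.59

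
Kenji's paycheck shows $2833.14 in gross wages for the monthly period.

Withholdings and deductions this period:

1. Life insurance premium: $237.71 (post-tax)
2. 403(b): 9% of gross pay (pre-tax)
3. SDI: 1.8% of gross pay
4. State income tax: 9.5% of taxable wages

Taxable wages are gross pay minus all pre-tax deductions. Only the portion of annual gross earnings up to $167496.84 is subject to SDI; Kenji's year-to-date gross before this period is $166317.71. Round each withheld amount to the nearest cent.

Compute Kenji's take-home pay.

403(b): $2833.14 × 0.09 = $254.98
Taxable wages = $2833.14 − $254.98 = $2578.16
State income tax: $2578.16 × 0.095 = $244.93
SDI: only $167496.84 − $166317.71 = $1179.13 of this check is subject → $1179.13 × 0.018 = $21.22
Life insurance premium: $237.71
Total deductions = $254.98 + $244.93 + $21.22 + $237.71 = $758.84
Net pay = $2833.14 − $758.84 = $2074.30

$2074.30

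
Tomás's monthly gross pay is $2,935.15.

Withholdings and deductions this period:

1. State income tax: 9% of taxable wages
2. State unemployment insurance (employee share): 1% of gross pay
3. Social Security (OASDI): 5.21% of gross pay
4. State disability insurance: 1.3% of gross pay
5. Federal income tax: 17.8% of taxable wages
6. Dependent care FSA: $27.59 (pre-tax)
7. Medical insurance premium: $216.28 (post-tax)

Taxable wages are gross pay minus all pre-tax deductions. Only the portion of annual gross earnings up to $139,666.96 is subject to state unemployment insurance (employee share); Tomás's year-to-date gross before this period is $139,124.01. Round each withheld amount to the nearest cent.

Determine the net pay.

Dependent care FSA: $27.59
Taxable wages = $2,935.15 − $27.59 = $2,907.56
Federal income tax: $2,907.56 × 0.178 = $517.55
State income tax: $2,907.56 × 0.09 = $261.68
State unemployment insurance (employee share): only $139,666.96 − $139,124.01 = $542.95 of this check is subject → $542.95 × 0.01 = $5.43
Social Security (OASDI): $2,935.15 × 0.0521 = $152.92
State disability insurance: $2,935.15 × 0.013 = $38.16
Medical insurance premium: $216.28
Total deductions = $27.59 + $517.55 + $261.68 + $5.43 + $152.92 + $38.16 + $216.28 = $1,219.61
Net pay = $2,935.15 − $1,219.61 = $1,715.54

$1,715.54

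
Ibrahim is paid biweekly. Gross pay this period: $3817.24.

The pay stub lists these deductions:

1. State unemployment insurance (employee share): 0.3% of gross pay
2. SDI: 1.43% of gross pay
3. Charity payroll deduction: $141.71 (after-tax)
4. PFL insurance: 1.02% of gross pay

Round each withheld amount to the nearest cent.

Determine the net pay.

$3570.55

PFL insurance: $3817.24 × 0.0102 = $38.94
State unemployment insurance (employee share): $3817.24 × 0.003 = $11.45
SDI: $3817.24 × 0.0143 = $54.59
Charity payroll deduction: $141.71
Total deductions = $38.94 + $11.45 + $54.59 + $141.71 = $246.69
Net pay = $3817.24 − $246.69 = $3570.55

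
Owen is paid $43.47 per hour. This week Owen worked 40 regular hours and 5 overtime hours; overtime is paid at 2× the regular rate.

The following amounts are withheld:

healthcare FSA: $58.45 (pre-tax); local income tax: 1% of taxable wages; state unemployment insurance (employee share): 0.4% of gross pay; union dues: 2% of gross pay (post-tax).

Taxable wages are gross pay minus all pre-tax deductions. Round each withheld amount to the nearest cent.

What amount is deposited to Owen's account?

Regular pay: 40 × $43.47 = $1,738.80
Overtime pay: 5 × $43.47 × 2 = $434.70
Gross pay = $1,738.80 + $434.70 = $2,173.50
Healthcare FSA: $58.45
Taxable wages = $2,173.50 − $58.45 = $2,115.05
Local income tax: $2,115.05 × 0.01 = $21.15
State unemployment insurance (employee share): $2,173.50 × 0.004 = $8.69
Union dues: $2,173.50 × 0.02 = $43.47
Total deductions = $58.45 + $21.15 + $8.69 + $43.47 = $131.76
Net pay = $2,173.50 − $131.76 = $2,041.74

$2,041.74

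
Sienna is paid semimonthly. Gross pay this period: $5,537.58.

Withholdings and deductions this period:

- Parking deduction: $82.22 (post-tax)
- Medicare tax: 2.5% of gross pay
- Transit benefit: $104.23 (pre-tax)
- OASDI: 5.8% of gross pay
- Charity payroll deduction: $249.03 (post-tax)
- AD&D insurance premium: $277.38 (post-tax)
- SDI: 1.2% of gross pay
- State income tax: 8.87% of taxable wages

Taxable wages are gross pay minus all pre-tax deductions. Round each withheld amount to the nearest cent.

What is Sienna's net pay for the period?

$3,816.71

Transit benefit: $104.23
Taxable wages = $5,537.58 − $104.23 = $5,433.35
State income tax: $5,433.35 × 0.0887 = $481.94
Medicare tax: $5,537.58 × 0.025 = $138.44
OASDI: $5,537.58 × 0.058 = $321.18
SDI: $5,537.58 × 0.012 = $66.45
Charity payroll deduction: $249.03
Parking deduction: $82.22
AD&D insurance premium: $277.38
Total deductions = $104.23 + $481.94 + $138.44 + $321.18 + $66.45 + $249.03 + $82.22 + $277.38 = $1,720.87
Net pay = $5,537.58 − $1,720.87 = $3,816.71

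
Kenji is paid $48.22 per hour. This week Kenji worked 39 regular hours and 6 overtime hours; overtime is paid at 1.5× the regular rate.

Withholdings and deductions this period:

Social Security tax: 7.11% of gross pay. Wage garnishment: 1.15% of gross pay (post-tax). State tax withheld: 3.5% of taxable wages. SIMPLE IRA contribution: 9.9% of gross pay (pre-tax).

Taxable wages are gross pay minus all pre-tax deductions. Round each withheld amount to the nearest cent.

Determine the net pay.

$1,821.24

Regular pay: 39 × $48.22 = $1,880.58
Overtime pay: 6 × $48.22 × 1.5 = $433.98
Gross pay = $1,880.58 + $433.98 = $2,314.56
SIMPLE IRA contribution: $2,314.56 × 0.099 = $229.14
Taxable wages = $2,314.56 − $229.14 = $2,085.42
State tax withheld: $2,085.42 × 0.035 = $72.99
Social Security tax: $2,314.56 × 0.0711 = $164.57
Wage garnishment: $2,314.56 × 0.0115 = $26.62
Total deductions = $229.14 + $72.99 + $164.57 + $26.62 = $493.32
Net pay = $2,314.56 − $493.32 = $1,821.24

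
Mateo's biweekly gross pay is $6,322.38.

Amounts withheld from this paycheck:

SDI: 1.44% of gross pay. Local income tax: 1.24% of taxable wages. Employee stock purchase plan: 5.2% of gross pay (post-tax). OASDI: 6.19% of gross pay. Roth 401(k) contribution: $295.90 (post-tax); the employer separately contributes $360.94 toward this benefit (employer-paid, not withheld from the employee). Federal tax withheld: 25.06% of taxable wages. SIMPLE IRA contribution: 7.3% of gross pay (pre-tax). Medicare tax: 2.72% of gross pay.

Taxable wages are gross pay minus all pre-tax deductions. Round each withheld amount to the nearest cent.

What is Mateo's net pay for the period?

$3,040.42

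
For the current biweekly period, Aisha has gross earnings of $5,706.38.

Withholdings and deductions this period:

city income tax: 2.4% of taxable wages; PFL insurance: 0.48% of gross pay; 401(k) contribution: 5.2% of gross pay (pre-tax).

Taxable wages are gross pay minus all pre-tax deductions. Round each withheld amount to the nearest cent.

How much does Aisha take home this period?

$5,252.43

401(k) contribution: $5,706.38 × 0.052 = $296.73
Taxable wages = $5,706.38 − $296.73 = $5,409.65
City income tax: $5,409.65 × 0.024 = $129.83
PFL insurance: $5,706.38 × 0.0048 = $27.39
Total deductions = $296.73 + $129.83 + $27.39 = $453.95
Net pay = $5,706.38 − $453.95 = $5,252.43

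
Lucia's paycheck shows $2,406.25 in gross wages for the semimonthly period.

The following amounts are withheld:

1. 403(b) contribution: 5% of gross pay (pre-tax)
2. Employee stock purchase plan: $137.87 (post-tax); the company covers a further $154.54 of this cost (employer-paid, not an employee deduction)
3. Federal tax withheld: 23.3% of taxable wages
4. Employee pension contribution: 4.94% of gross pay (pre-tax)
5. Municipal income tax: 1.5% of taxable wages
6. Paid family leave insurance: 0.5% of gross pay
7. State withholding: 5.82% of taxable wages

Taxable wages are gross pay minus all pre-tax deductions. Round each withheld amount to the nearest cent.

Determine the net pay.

403(b) contribution: $2,406.25 × 0.05 = $120.31
Employee pension contribution: $2,406.25 × 0.0494 = $118.87
Pre-tax total = $120.31 + $118.87 = $239.18
Taxable wages = $2,406.25 − $239.18 = $2,167.07
Municipal income tax: $2,167.07 × 0.015 = $32.51
State withholding: $2,167.07 × 0.0582 = $126.12
Federal tax withheld: $2,167.07 × 0.233 = $504.93
Paid family leave insurance: $2,406.25 × 0.005 = $12.03
Employee stock purchase plan: $137.87
(Employer's $154.54 toward employee stock purchase plan is not withheld from the employee.)
Total deductions = $120.31 + $118.87 + $32.51 + $126.12 + $504.93 + $12.03 + $137.87 = $1,052.64
Net pay = $2,406.25 − $1,052.64 = $1,353.61

$1,353.61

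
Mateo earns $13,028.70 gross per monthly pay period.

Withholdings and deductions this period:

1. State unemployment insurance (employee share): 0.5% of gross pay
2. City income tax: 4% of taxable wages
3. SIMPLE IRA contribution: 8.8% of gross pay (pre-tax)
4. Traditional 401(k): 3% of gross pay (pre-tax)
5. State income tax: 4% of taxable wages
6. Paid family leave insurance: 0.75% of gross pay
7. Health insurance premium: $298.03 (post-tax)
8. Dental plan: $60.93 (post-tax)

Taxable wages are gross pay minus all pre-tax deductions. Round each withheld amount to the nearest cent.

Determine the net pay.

$10,050.19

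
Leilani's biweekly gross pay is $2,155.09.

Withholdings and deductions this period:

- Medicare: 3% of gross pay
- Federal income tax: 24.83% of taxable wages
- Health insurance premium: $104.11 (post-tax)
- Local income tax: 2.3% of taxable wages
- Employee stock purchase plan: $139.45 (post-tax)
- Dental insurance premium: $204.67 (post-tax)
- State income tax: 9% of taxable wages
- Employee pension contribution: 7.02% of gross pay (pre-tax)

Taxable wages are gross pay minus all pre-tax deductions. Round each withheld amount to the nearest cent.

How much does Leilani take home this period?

Employee pension contribution: $2,155.09 × 0.0702 = $151.29
Taxable wages = $2,155.09 − $151.29 = $2,003.80
Federal income tax: $2,003.80 × 0.2483 = $497.54
Local income tax: $2,003.80 × 0.023 = $46.09
State income tax: $2,003.80 × 0.09 = $180.34
Medicare: $2,155.09 × 0.03 = $64.65
Dental insurance premium: $204.67
Employee stock purchase plan: $139.45
Health insurance premium: $104.11
Total deductions = $151.29 + $497.54 + $46.09 + $180.34 + $64.65 + $204.67 + $139.45 + $104.11 = $1,388.14
Net pay = $2,155.09 − $1,388.14 = $766.95

$766.95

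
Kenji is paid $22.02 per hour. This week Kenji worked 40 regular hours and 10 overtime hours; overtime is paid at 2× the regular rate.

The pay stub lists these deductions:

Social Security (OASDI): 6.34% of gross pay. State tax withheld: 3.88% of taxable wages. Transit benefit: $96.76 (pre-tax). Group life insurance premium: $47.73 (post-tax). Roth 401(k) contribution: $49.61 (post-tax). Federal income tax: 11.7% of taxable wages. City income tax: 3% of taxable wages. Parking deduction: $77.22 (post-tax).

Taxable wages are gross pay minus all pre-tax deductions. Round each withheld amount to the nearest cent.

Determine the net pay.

$738.62

Regular pay: 40 × $22.02 = $880.80
Overtime pay: 10 × $22.02 × 2 = $440.40
Gross pay = $880.80 + $440.40 = $1,321.20
Transit benefit: $96.76
Taxable wages = $1,321.20 − $96.76 = $1,224.44
City income tax: $1,224.44 × 0.03 = $36.73
State tax withheld: $1,224.44 × 0.0388 = $47.51
Federal income tax: $1,224.44 × 0.117 = $143.26
Social Security (OASDI): $1,321.20 × 0.0634 = $83.76
Roth 401(k) contribution: $49.61
Group life insurance premium: $47.73
Parking deduction: $77.22
Total deductions = $96.76 + $36.73 + $47.51 + $143.26 + $83.76 + $49.61 + $47.73 + $77.22 = $582.58
Net pay = $1,321.20 − $582.58 = $738.62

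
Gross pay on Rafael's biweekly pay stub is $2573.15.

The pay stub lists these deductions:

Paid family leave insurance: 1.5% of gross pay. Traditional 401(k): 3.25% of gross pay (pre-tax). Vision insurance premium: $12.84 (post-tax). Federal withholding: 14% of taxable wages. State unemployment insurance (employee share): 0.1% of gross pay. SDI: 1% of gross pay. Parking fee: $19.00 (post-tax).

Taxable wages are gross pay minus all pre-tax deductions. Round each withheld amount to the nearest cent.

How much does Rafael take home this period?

Traditional 401(k): $2573.15 × 0.0325 = $83.63
Taxable wages = $2573.15 − $83.63 = $2489.52
Federal withholding: $2489.52 × 0.14 = $348.53
State unemployment insurance (employee share): $2573.15 × 0.001 = $2.57
Paid family leave insurance: $2573.15 × 0.015 = $38.60
SDI: $2573.15 × 0.01 = $25.73
Parking fee: $19.00
Vision insurance premium: $12.84
Total deductions = $83.63 + $348.53 + $2.57 + $38.60 + $25.73 + $19.00 + $12.84 = $530.90
Net pay = $2573.15 − $530.90 = $2042.25

$2042.25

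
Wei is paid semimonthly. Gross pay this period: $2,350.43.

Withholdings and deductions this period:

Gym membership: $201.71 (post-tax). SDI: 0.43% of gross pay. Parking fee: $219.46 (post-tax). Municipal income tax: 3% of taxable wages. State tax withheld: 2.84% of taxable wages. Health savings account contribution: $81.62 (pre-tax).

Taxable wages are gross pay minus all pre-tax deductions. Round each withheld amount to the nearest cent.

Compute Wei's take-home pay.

Health savings account contribution: $81.62
Taxable wages = $2,350.43 − $81.62 = $2,268.81
State tax withheld: $2,268.81 × 0.0284 = $64.43
Municipal income tax: $2,268.81 × 0.03 = $68.06
SDI: $2,350.43 × 0.0043 = $10.11
Parking fee: $219.46
Gym membership: $201.71
Total deductions = $81.62 + $64.43 + $68.06 + $10.11 + $219.46 + $201.71 = $645.39
Net pay = $2,350.43 − $645.39 = $1,705.04

$1,705.04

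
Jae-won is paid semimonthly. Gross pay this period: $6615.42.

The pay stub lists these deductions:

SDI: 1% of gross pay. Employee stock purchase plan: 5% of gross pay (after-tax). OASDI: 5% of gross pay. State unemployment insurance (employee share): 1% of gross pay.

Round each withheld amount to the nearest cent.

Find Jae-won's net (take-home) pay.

State unemployment insurance (employee share): $6615.42 × 0.01 = $66.15
OASDI: $6615.42 × 0.05 = $330.77
SDI: $6615.42 × 0.01 = $66.15
Employee stock purchase plan: $6615.42 × 0.05 = $330.77
Total deductions = $66.15 + $330.77 + $66.15 + $330.77 = $793.84
Net pay = $6615.42 − $793.84 = $5821.58

$5821.58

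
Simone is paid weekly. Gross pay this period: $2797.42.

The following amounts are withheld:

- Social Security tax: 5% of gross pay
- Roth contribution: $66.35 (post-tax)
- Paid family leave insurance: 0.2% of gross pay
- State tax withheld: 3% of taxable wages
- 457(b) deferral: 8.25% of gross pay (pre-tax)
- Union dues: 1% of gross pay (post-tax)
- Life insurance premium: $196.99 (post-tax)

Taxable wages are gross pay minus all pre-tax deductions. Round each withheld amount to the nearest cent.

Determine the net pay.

457(b) deferral: $2797.42 × 0.0825 = $230.79
Taxable wages = $2797.42 − $230.79 = $2566.63
State tax withheld: $2566.63 × 0.03 = $77.00
Paid family leave insurance: $2797.42 × 0.002 = $5.59
Social Security tax: $2797.42 × 0.05 = $139.87
Roth contribution: $66.35
Union dues: $2797.42 × 0.01 = $27.97
Life insurance premium: $196.99
Total deductions = $230.79 + $77.00 + $5.59 + $139.87 + $66.35 + $27.97 + $196.99 = $744.56
Net pay = $2797.42 − $744.56 = $2052.86

$2052.86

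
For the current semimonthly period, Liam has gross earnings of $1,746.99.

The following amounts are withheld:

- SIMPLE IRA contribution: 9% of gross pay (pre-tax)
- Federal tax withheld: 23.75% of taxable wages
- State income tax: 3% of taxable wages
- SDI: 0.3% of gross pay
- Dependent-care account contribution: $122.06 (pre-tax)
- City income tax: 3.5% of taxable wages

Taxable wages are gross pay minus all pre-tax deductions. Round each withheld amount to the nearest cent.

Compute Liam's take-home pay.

$1,018.48

Dependent-care account contribution: $122.06
SIMPLE IRA contribution: $1,746.99 × 0.09 = $157.23
Pre-tax total = $122.06 + $157.23 = $279.29
Taxable wages = $1,746.99 − $279.29 = $1,467.70
City income tax: $1,467.70 × 0.035 = $51.37
Federal tax withheld: $1,467.70 × 0.2375 = $348.58
State income tax: $1,467.70 × 0.03 = $44.03
SDI: $1,746.99 × 0.003 = $5.24
Total deductions = $122.06 + $157.23 + $51.37 + $348.58 + $44.03 + $5.24 = $728.51
Net pay = $1,746.99 − $728.51 = $1,018.48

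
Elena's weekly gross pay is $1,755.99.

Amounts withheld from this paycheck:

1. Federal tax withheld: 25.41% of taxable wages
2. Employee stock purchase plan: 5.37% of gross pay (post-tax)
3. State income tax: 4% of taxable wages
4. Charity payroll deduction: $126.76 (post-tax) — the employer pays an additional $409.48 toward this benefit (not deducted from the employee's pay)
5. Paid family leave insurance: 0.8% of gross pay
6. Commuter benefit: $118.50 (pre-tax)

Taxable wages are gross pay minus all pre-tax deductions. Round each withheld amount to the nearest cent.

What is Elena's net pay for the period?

Commuter benefit: $118.50
Taxable wages = $1,755.99 − $118.50 = $1,637.49
Federal tax withheld: $1,637.49 × 0.2541 = $416.09
State income tax: $1,637.49 × 0.04 = $65.50
Paid family leave insurance: $1,755.99 × 0.008 = $14.05
Charity payroll deduction: $126.76
Employee stock purchase plan: $1,755.99 × 0.0537 = $94.30
(Employer's $409.48 toward charity payroll deduction is not withheld from the employee.)
Total deductions = $118.50 + $416.09 + $65.50 + $14.05 + $126.76 + $94.30 = $835.20
Net pay = $1,755.99 − $835.20 = $920.79

$920.79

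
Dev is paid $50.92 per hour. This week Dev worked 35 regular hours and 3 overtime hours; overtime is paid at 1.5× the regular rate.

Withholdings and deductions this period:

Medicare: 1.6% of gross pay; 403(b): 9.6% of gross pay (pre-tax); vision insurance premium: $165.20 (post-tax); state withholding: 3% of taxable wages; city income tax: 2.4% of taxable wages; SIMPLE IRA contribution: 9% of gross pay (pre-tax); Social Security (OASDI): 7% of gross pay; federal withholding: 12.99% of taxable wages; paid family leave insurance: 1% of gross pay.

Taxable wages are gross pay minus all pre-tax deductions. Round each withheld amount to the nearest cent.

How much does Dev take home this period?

$977.86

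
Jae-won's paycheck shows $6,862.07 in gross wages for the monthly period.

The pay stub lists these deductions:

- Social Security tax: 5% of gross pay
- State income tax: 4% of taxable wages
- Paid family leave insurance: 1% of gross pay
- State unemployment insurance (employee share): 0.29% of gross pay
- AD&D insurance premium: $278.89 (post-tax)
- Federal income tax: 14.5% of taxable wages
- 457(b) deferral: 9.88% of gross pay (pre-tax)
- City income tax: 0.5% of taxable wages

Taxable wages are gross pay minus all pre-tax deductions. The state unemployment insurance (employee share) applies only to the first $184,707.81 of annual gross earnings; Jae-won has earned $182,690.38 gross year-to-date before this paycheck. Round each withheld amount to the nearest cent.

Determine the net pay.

$4,312.67

457(b) deferral: $6,862.07 × 0.0988 = $677.97
Taxable wages = $6,862.07 − $677.97 = $6,184.10
City income tax: $6,184.10 × 0.005 = $30.92
State income tax: $6,184.10 × 0.04 = $247.36
Federal income tax: $6,184.10 × 0.145 = $896.69
Social Security tax: $6,862.07 × 0.05 = $343.10
State unemployment insurance (employee share): only $184,707.81 − $182,690.38 = $2,017.43 of this check is subject → $2,017.43 × 0.0029 = $5.85
Paid family leave insurance: $6,862.07 × 0.01 = $68.62
AD&D insurance premium: $278.89
Total deductions = $677.97 + $30.92 + $247.36 + $896.69 + $343.10 + $5.85 + $68.62 + $278.89 = $2,549.40
Net pay = $6,862.07 − $2,549.40 = $4,312.67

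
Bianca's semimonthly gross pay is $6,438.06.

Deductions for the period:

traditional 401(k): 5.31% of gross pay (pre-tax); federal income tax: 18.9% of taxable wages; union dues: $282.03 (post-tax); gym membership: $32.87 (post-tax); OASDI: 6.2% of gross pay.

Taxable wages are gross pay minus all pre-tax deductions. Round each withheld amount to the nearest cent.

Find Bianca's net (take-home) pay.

Traditional 401(k): $6,438.06 × 0.0531 = $341.86
Taxable wages = $6,438.06 − $341.86 = $6,096.20
Federal income tax: $6,096.20 × 0.189 = $1,152.18
OASDI: $6,438.06 × 0.062 = $399.16
Gym membership: $32.87
Union dues: $282.03
Total deductions = $341.86 + $1,152.18 + $399.16 + $32.87 + $282.03 = $2,208.10
Net pay = $6,438.06 − $2,208.10 = $4,229.96

$4,229.96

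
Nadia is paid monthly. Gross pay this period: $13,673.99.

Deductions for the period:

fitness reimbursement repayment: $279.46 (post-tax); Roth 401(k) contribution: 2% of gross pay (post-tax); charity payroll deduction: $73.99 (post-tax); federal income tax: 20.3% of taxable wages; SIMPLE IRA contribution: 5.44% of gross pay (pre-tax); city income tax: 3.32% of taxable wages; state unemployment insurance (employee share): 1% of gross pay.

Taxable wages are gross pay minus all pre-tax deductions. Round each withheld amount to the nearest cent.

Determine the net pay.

$9,112.36

SIMPLE IRA contribution: $13,673.99 × 0.0544 = $743.87
Taxable wages = $13,673.99 − $743.87 = $12,930.12
Federal income tax: $12,930.12 × 0.203 = $2,624.81
City income tax: $12,930.12 × 0.0332 = $429.28
State unemployment insurance (employee share): $13,673.99 × 0.01 = $136.74
Charity payroll deduction: $73.99
Fitness reimbursement repayment: $279.46
Roth 401(k) contribution: $13,673.99 × 0.02 = $273.48
Total deductions = $743.87 + $2,624.81 + $429.28 + $136.74 + $73.99 + $279.46 + $273.48 = $4,561.63
Net pay = $13,673.99 − $4,561.63 = $9,112.36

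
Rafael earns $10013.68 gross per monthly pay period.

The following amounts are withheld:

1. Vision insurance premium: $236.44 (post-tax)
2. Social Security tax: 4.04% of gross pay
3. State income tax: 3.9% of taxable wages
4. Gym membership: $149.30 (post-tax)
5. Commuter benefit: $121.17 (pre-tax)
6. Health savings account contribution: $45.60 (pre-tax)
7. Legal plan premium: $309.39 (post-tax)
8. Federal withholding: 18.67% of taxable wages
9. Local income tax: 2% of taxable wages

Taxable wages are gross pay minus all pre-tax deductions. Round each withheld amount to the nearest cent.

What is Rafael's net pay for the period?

Health savings account contribution: $45.60
Commuter benefit: $121.17
Pre-tax total = $45.60 + $121.17 = $166.77
Taxable wages = $10013.68 − $166.77 = $9846.91
Federal withholding: $9846.91 × 0.1867 = $1838.42
State income tax: $9846.91 × 0.039 = $384.03
Local income tax: $9846.91 × 0.02 = $196.94
Social Security tax: $10013.68 × 0.0404 = $404.55
Legal plan premium: $309.39
Vision insurance premium: $236.44
Gym membership: $149.30
Total deductions = $45.60 + $121.17 + $1838.42 + $384.03 + $196.94 + $404.55 + $309.39 + $236.44 + $149.30 = $3685.84
Net pay = $10013.68 − $3685.84 = $6327.84

$6327.84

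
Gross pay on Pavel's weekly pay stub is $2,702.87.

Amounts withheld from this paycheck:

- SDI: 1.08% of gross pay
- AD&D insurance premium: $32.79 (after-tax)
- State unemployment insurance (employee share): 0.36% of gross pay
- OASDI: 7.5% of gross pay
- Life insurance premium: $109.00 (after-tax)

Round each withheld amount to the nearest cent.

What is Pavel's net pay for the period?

OASDI: $2,702.87 × 0.075 = $202.72
SDI: $2,702.87 × 0.0108 = $29.19
State unemployment insurance (employee share): $2,702.87 × 0.0036 = $9.73
AD&D insurance premium: $32.79
Life insurance premium: $109.00
Total deductions = $202.72 + $29.19 + $9.73 + $32.79 + $109.00 = $383.43
Net pay = $2,702.87 − $383.43 = $2,319.44

$2,319.44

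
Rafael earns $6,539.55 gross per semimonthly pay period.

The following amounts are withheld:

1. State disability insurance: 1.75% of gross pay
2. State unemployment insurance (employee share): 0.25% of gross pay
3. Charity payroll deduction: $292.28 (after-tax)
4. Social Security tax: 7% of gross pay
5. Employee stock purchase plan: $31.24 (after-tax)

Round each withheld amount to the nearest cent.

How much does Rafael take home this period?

State disability insurance: $6,539.55 × 0.0175 = $114.44
Social Security tax: $6,539.55 × 0.07 = $457.77
State unemployment insurance (employee share): $6,539.55 × 0.0025 = $16.35
Charity payroll deduction: $292.28
Employee stock purchase plan: $31.24
Total deductions = $114.44 + $457.77 + $16.35 + $292.28 + $31.24 = $912.08
Net pay = $6,539.55 − $912.08 = $5,627.47

$5,627.47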